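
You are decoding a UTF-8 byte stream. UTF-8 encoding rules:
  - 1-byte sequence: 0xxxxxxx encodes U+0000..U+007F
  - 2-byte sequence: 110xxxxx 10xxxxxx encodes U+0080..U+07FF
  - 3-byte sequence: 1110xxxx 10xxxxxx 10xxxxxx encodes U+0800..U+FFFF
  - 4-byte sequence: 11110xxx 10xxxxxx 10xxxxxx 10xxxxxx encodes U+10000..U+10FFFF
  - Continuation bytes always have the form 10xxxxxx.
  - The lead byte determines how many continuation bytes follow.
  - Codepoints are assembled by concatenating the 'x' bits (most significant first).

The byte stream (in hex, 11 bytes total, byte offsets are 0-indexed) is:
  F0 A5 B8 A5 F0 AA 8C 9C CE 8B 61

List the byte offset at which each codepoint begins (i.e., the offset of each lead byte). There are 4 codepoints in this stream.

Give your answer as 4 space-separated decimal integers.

Byte[0]=F0: 4-byte lead, need 3 cont bytes. acc=0x0
Byte[1]=A5: continuation. acc=(acc<<6)|0x25=0x25
Byte[2]=B8: continuation. acc=(acc<<6)|0x38=0x978
Byte[3]=A5: continuation. acc=(acc<<6)|0x25=0x25E25
Completed: cp=U+25E25 (starts at byte 0)
Byte[4]=F0: 4-byte lead, need 3 cont bytes. acc=0x0
Byte[5]=AA: continuation. acc=(acc<<6)|0x2A=0x2A
Byte[6]=8C: continuation. acc=(acc<<6)|0x0C=0xA8C
Byte[7]=9C: continuation. acc=(acc<<6)|0x1C=0x2A31C
Completed: cp=U+2A31C (starts at byte 4)
Byte[8]=CE: 2-byte lead, need 1 cont bytes. acc=0xE
Byte[9]=8B: continuation. acc=(acc<<6)|0x0B=0x38B
Completed: cp=U+038B (starts at byte 8)
Byte[10]=61: 1-byte ASCII. cp=U+0061

Answer: 0 4 8 10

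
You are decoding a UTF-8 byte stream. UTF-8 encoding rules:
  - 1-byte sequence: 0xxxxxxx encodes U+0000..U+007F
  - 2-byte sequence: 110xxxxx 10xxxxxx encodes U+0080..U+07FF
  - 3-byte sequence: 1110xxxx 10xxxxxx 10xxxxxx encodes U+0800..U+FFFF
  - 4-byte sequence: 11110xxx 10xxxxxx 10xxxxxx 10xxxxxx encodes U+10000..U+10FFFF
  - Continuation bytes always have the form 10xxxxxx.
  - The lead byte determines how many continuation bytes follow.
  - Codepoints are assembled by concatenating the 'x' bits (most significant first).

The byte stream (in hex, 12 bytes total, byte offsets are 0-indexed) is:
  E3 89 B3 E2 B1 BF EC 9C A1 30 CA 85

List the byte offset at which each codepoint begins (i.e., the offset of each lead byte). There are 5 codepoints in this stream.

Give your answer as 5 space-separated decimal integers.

Answer: 0 3 6 9 10

Derivation:
Byte[0]=E3: 3-byte lead, need 2 cont bytes. acc=0x3
Byte[1]=89: continuation. acc=(acc<<6)|0x09=0xC9
Byte[2]=B3: continuation. acc=(acc<<6)|0x33=0x3273
Completed: cp=U+3273 (starts at byte 0)
Byte[3]=E2: 3-byte lead, need 2 cont bytes. acc=0x2
Byte[4]=B1: continuation. acc=(acc<<6)|0x31=0xB1
Byte[5]=BF: continuation. acc=(acc<<6)|0x3F=0x2C7F
Completed: cp=U+2C7F (starts at byte 3)
Byte[6]=EC: 3-byte lead, need 2 cont bytes. acc=0xC
Byte[7]=9C: continuation. acc=(acc<<6)|0x1C=0x31C
Byte[8]=A1: continuation. acc=(acc<<6)|0x21=0xC721
Completed: cp=U+C721 (starts at byte 6)
Byte[9]=30: 1-byte ASCII. cp=U+0030
Byte[10]=CA: 2-byte lead, need 1 cont bytes. acc=0xA
Byte[11]=85: continuation. acc=(acc<<6)|0x05=0x285
Completed: cp=U+0285 (starts at byte 10)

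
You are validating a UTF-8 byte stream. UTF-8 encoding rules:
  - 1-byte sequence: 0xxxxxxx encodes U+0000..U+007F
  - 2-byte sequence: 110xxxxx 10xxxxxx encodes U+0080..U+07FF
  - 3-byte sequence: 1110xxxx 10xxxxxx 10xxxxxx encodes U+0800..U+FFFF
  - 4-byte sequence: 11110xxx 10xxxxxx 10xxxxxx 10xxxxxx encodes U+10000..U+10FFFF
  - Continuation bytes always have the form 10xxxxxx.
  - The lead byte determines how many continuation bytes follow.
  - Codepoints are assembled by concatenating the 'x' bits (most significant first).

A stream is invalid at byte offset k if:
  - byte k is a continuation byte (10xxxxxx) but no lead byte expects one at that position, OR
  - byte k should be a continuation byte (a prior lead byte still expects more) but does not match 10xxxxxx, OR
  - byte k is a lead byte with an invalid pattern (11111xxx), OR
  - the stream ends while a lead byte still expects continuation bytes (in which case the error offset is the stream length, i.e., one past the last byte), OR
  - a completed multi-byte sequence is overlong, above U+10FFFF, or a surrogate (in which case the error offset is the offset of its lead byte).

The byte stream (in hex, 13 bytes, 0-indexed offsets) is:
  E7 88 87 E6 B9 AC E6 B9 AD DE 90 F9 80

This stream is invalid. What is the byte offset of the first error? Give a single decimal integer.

Answer: 11

Derivation:
Byte[0]=E7: 3-byte lead, need 2 cont bytes. acc=0x7
Byte[1]=88: continuation. acc=(acc<<6)|0x08=0x1C8
Byte[2]=87: continuation. acc=(acc<<6)|0x07=0x7207
Completed: cp=U+7207 (starts at byte 0)
Byte[3]=E6: 3-byte lead, need 2 cont bytes. acc=0x6
Byte[4]=B9: continuation. acc=(acc<<6)|0x39=0x1B9
Byte[5]=AC: continuation. acc=(acc<<6)|0x2C=0x6E6C
Completed: cp=U+6E6C (starts at byte 3)
Byte[6]=E6: 3-byte lead, need 2 cont bytes. acc=0x6
Byte[7]=B9: continuation. acc=(acc<<6)|0x39=0x1B9
Byte[8]=AD: continuation. acc=(acc<<6)|0x2D=0x6E6D
Completed: cp=U+6E6D (starts at byte 6)
Byte[9]=DE: 2-byte lead, need 1 cont bytes. acc=0x1E
Byte[10]=90: continuation. acc=(acc<<6)|0x10=0x790
Completed: cp=U+0790 (starts at byte 9)
Byte[11]=F9: INVALID lead byte (not 0xxx/110x/1110/11110)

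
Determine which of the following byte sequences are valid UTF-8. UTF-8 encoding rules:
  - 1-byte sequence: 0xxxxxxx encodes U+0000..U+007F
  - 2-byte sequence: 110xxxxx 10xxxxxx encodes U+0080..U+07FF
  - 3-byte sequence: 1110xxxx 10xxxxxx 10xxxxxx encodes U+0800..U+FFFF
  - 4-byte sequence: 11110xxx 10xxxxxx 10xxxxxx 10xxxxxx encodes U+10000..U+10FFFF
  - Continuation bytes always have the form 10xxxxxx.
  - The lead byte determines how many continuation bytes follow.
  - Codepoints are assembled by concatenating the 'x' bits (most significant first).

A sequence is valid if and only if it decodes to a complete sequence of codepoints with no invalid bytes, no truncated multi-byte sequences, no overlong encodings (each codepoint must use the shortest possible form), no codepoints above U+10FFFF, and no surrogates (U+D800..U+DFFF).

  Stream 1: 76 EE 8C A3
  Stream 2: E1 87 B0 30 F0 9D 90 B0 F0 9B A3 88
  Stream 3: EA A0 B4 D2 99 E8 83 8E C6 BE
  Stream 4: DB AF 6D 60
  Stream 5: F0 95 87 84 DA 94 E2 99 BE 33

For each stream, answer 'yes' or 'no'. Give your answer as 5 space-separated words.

Stream 1: decodes cleanly. VALID
Stream 2: decodes cleanly. VALID
Stream 3: decodes cleanly. VALID
Stream 4: decodes cleanly. VALID
Stream 5: decodes cleanly. VALID

Answer: yes yes yes yes yes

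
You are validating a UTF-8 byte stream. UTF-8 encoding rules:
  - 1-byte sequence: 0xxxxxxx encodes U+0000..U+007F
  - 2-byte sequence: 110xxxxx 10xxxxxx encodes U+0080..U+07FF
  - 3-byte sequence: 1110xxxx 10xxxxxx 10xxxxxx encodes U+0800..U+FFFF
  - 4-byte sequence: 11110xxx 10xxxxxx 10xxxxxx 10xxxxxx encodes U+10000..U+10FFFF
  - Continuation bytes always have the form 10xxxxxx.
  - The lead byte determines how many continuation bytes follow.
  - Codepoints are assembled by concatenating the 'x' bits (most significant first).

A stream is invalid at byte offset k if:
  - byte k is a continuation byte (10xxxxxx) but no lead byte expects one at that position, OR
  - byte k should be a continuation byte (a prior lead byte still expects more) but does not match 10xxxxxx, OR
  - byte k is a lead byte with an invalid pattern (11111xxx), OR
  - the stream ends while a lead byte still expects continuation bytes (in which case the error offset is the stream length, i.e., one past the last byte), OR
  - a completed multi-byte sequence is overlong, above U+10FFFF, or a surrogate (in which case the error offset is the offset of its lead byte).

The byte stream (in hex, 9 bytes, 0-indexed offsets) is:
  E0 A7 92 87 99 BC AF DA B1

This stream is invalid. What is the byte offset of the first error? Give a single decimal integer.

Answer: 3

Derivation:
Byte[0]=E0: 3-byte lead, need 2 cont bytes. acc=0x0
Byte[1]=A7: continuation. acc=(acc<<6)|0x27=0x27
Byte[2]=92: continuation. acc=(acc<<6)|0x12=0x9D2
Completed: cp=U+09D2 (starts at byte 0)
Byte[3]=87: INVALID lead byte (not 0xxx/110x/1110/11110)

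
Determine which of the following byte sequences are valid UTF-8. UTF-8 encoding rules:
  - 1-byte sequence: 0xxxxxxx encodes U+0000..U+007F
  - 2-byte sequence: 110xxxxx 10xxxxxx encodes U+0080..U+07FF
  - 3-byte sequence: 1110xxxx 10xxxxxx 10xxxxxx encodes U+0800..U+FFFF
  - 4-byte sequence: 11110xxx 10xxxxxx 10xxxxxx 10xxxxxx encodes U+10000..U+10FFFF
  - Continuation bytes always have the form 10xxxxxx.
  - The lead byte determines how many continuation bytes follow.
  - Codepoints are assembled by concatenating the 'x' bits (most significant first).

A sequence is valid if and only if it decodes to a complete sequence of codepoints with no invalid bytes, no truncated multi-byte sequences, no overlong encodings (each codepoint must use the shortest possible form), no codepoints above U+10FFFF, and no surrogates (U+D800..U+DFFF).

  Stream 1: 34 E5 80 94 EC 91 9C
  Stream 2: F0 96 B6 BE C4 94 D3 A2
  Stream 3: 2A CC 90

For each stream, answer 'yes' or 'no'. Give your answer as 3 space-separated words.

Stream 1: decodes cleanly. VALID
Stream 2: decodes cleanly. VALID
Stream 3: decodes cleanly. VALID

Answer: yes yes yes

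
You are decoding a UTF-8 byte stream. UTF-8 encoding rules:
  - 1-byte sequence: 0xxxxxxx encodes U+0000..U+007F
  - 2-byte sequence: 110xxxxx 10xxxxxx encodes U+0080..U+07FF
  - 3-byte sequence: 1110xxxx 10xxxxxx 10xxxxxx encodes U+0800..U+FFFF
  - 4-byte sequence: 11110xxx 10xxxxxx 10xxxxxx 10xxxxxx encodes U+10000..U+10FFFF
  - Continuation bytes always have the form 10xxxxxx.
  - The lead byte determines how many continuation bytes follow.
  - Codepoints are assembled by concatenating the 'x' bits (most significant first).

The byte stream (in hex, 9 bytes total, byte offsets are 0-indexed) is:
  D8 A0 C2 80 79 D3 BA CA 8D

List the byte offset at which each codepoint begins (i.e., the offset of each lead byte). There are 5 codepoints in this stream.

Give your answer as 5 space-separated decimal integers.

Answer: 0 2 4 5 7

Derivation:
Byte[0]=D8: 2-byte lead, need 1 cont bytes. acc=0x18
Byte[1]=A0: continuation. acc=(acc<<6)|0x20=0x620
Completed: cp=U+0620 (starts at byte 0)
Byte[2]=C2: 2-byte lead, need 1 cont bytes. acc=0x2
Byte[3]=80: continuation. acc=(acc<<6)|0x00=0x80
Completed: cp=U+0080 (starts at byte 2)
Byte[4]=79: 1-byte ASCII. cp=U+0079
Byte[5]=D3: 2-byte lead, need 1 cont bytes. acc=0x13
Byte[6]=BA: continuation. acc=(acc<<6)|0x3A=0x4FA
Completed: cp=U+04FA (starts at byte 5)
Byte[7]=CA: 2-byte lead, need 1 cont bytes. acc=0xA
Byte[8]=8D: continuation. acc=(acc<<6)|0x0D=0x28D
Completed: cp=U+028D (starts at byte 7)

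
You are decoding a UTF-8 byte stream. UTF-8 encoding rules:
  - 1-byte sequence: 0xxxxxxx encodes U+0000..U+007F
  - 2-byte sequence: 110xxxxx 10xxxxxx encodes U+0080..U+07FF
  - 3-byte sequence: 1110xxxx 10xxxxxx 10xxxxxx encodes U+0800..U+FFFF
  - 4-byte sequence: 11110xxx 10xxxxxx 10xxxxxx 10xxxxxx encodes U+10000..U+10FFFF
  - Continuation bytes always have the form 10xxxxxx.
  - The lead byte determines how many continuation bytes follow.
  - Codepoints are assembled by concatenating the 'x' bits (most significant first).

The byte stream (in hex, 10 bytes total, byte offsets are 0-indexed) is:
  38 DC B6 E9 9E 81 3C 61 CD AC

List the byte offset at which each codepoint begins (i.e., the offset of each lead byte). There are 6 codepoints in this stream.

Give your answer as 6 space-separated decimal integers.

Byte[0]=38: 1-byte ASCII. cp=U+0038
Byte[1]=DC: 2-byte lead, need 1 cont bytes. acc=0x1C
Byte[2]=B6: continuation. acc=(acc<<6)|0x36=0x736
Completed: cp=U+0736 (starts at byte 1)
Byte[3]=E9: 3-byte lead, need 2 cont bytes. acc=0x9
Byte[4]=9E: continuation. acc=(acc<<6)|0x1E=0x25E
Byte[5]=81: continuation. acc=(acc<<6)|0x01=0x9781
Completed: cp=U+9781 (starts at byte 3)
Byte[6]=3C: 1-byte ASCII. cp=U+003C
Byte[7]=61: 1-byte ASCII. cp=U+0061
Byte[8]=CD: 2-byte lead, need 1 cont bytes. acc=0xD
Byte[9]=AC: continuation. acc=(acc<<6)|0x2C=0x36C
Completed: cp=U+036C (starts at byte 8)

Answer: 0 1 3 6 7 8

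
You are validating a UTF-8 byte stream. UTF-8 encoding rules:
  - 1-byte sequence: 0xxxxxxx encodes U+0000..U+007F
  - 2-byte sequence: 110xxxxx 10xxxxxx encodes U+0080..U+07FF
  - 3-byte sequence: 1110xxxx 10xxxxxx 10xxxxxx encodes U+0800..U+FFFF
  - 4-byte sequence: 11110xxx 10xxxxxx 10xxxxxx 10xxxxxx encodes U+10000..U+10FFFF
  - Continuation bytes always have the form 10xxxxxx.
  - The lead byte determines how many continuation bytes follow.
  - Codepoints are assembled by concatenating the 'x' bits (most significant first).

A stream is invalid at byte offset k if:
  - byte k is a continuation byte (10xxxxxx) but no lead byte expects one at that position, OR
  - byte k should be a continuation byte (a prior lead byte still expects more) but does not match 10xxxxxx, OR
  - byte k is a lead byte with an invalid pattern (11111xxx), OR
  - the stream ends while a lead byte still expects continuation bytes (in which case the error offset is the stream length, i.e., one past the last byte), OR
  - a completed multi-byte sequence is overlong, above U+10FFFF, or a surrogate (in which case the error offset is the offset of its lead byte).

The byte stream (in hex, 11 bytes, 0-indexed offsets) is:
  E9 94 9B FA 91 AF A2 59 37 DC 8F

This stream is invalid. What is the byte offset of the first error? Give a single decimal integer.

Answer: 3

Derivation:
Byte[0]=E9: 3-byte lead, need 2 cont bytes. acc=0x9
Byte[1]=94: continuation. acc=(acc<<6)|0x14=0x254
Byte[2]=9B: continuation. acc=(acc<<6)|0x1B=0x951B
Completed: cp=U+951B (starts at byte 0)
Byte[3]=FA: INVALID lead byte (not 0xxx/110x/1110/11110)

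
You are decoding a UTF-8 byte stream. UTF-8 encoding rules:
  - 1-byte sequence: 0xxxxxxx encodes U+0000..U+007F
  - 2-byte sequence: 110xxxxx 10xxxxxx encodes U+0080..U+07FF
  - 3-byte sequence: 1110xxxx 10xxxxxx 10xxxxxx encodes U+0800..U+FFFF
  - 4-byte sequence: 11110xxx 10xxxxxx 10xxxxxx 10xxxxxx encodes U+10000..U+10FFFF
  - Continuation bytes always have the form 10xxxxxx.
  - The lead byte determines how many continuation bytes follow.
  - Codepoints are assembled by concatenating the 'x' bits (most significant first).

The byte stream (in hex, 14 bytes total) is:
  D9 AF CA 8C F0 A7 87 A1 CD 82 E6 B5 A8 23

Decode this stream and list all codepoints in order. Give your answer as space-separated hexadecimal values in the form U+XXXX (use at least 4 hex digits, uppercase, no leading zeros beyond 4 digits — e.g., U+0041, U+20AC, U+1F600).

Answer: U+066F U+028C U+271E1 U+0342 U+6D68 U+0023

Derivation:
Byte[0]=D9: 2-byte lead, need 1 cont bytes. acc=0x19
Byte[1]=AF: continuation. acc=(acc<<6)|0x2F=0x66F
Completed: cp=U+066F (starts at byte 0)
Byte[2]=CA: 2-byte lead, need 1 cont bytes. acc=0xA
Byte[3]=8C: continuation. acc=(acc<<6)|0x0C=0x28C
Completed: cp=U+028C (starts at byte 2)
Byte[4]=F0: 4-byte lead, need 3 cont bytes. acc=0x0
Byte[5]=A7: continuation. acc=(acc<<6)|0x27=0x27
Byte[6]=87: continuation. acc=(acc<<6)|0x07=0x9C7
Byte[7]=A1: continuation. acc=(acc<<6)|0x21=0x271E1
Completed: cp=U+271E1 (starts at byte 4)
Byte[8]=CD: 2-byte lead, need 1 cont bytes. acc=0xD
Byte[9]=82: continuation. acc=(acc<<6)|0x02=0x342
Completed: cp=U+0342 (starts at byte 8)
Byte[10]=E6: 3-byte lead, need 2 cont bytes. acc=0x6
Byte[11]=B5: continuation. acc=(acc<<6)|0x35=0x1B5
Byte[12]=A8: continuation. acc=(acc<<6)|0x28=0x6D68
Completed: cp=U+6D68 (starts at byte 10)
Byte[13]=23: 1-byte ASCII. cp=U+0023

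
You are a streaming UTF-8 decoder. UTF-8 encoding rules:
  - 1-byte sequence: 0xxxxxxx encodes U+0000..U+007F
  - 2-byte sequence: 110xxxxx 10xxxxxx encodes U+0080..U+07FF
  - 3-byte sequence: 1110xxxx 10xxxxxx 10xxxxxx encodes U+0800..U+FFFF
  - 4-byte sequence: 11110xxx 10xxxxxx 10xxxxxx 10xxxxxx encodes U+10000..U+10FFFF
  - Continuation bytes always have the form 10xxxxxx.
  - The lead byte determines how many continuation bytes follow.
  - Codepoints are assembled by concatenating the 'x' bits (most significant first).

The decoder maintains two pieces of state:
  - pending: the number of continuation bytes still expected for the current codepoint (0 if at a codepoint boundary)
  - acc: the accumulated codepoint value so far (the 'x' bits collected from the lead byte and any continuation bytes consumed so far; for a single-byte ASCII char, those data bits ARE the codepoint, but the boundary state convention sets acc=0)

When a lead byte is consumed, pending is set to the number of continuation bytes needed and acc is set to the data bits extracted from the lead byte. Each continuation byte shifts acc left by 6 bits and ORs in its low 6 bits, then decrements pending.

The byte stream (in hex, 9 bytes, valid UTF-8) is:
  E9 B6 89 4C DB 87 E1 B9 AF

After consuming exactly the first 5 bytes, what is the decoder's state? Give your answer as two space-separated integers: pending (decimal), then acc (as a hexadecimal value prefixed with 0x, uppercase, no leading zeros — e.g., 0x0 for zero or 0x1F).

Answer: 1 0x1B

Derivation:
Byte[0]=E9: 3-byte lead. pending=2, acc=0x9
Byte[1]=B6: continuation. acc=(acc<<6)|0x36=0x276, pending=1
Byte[2]=89: continuation. acc=(acc<<6)|0x09=0x9D89, pending=0
Byte[3]=4C: 1-byte. pending=0, acc=0x0
Byte[4]=DB: 2-byte lead. pending=1, acc=0x1B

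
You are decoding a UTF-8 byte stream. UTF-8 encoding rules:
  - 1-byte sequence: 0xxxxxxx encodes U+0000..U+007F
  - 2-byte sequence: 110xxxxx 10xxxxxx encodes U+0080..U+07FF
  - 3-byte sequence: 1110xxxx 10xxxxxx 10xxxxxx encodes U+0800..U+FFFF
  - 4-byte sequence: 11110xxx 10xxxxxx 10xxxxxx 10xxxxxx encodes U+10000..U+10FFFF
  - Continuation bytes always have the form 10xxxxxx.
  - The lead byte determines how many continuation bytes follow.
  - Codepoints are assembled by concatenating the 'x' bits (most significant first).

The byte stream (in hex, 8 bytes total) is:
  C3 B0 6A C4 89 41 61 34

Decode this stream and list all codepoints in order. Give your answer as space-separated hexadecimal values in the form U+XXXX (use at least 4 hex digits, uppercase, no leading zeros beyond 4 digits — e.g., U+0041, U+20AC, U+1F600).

Byte[0]=C3: 2-byte lead, need 1 cont bytes. acc=0x3
Byte[1]=B0: continuation. acc=(acc<<6)|0x30=0xF0
Completed: cp=U+00F0 (starts at byte 0)
Byte[2]=6A: 1-byte ASCII. cp=U+006A
Byte[3]=C4: 2-byte lead, need 1 cont bytes. acc=0x4
Byte[4]=89: continuation. acc=(acc<<6)|0x09=0x109
Completed: cp=U+0109 (starts at byte 3)
Byte[5]=41: 1-byte ASCII. cp=U+0041
Byte[6]=61: 1-byte ASCII. cp=U+0061
Byte[7]=34: 1-byte ASCII. cp=U+0034

Answer: U+00F0 U+006A U+0109 U+0041 U+0061 U+0034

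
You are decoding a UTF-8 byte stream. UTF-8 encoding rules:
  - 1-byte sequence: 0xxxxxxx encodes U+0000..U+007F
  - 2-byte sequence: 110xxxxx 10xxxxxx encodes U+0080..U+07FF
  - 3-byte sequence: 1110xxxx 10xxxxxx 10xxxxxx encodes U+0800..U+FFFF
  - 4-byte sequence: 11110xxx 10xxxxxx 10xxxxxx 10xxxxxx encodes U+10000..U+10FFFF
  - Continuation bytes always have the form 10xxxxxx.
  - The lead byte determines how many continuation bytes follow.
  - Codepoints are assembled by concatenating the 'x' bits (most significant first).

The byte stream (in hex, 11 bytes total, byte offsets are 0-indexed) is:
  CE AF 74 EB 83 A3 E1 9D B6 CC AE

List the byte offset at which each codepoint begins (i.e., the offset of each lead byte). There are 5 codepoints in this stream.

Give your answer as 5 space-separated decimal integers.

Byte[0]=CE: 2-byte lead, need 1 cont bytes. acc=0xE
Byte[1]=AF: continuation. acc=(acc<<6)|0x2F=0x3AF
Completed: cp=U+03AF (starts at byte 0)
Byte[2]=74: 1-byte ASCII. cp=U+0074
Byte[3]=EB: 3-byte lead, need 2 cont bytes. acc=0xB
Byte[4]=83: continuation. acc=(acc<<6)|0x03=0x2C3
Byte[5]=A3: continuation. acc=(acc<<6)|0x23=0xB0E3
Completed: cp=U+B0E3 (starts at byte 3)
Byte[6]=E1: 3-byte lead, need 2 cont bytes. acc=0x1
Byte[7]=9D: continuation. acc=(acc<<6)|0x1D=0x5D
Byte[8]=B6: continuation. acc=(acc<<6)|0x36=0x1776
Completed: cp=U+1776 (starts at byte 6)
Byte[9]=CC: 2-byte lead, need 1 cont bytes. acc=0xC
Byte[10]=AE: continuation. acc=(acc<<6)|0x2E=0x32E
Completed: cp=U+032E (starts at byte 9)

Answer: 0 2 3 6 9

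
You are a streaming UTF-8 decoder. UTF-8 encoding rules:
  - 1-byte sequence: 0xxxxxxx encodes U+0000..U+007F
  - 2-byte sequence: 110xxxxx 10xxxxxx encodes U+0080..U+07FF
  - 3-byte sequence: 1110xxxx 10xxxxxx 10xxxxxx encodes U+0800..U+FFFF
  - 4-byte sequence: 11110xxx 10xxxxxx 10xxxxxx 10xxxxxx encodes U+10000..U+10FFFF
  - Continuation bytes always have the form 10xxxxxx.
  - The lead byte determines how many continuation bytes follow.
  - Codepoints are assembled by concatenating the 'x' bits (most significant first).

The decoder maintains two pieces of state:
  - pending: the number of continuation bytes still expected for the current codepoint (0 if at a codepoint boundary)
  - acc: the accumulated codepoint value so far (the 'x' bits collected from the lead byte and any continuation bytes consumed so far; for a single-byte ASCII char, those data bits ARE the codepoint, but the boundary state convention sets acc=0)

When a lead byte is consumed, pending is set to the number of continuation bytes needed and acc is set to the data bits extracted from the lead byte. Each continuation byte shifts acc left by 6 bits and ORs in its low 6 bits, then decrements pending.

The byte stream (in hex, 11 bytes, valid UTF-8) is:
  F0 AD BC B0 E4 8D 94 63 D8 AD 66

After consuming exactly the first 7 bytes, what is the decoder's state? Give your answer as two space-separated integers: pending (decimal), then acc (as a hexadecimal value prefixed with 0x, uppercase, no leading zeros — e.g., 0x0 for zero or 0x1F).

Byte[0]=F0: 4-byte lead. pending=3, acc=0x0
Byte[1]=AD: continuation. acc=(acc<<6)|0x2D=0x2D, pending=2
Byte[2]=BC: continuation. acc=(acc<<6)|0x3C=0xB7C, pending=1
Byte[3]=B0: continuation. acc=(acc<<6)|0x30=0x2DF30, pending=0
Byte[4]=E4: 3-byte lead. pending=2, acc=0x4
Byte[5]=8D: continuation. acc=(acc<<6)|0x0D=0x10D, pending=1
Byte[6]=94: continuation. acc=(acc<<6)|0x14=0x4354, pending=0

Answer: 0 0x4354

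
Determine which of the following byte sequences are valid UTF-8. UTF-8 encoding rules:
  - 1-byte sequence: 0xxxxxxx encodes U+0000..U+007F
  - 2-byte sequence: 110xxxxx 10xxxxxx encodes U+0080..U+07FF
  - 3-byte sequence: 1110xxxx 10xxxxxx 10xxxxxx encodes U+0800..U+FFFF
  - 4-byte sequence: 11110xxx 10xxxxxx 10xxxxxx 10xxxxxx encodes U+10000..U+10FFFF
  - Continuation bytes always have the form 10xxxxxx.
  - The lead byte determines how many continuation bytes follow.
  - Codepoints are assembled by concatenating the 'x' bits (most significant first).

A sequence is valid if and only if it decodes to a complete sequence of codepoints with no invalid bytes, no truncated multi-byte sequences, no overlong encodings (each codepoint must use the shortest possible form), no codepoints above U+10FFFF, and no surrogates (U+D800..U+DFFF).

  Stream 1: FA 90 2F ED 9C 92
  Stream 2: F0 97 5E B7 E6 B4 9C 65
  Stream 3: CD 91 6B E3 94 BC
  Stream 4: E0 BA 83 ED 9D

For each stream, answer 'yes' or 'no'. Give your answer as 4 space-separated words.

Answer: no no yes no

Derivation:
Stream 1: error at byte offset 0. INVALID
Stream 2: error at byte offset 2. INVALID
Stream 3: decodes cleanly. VALID
Stream 4: error at byte offset 5. INVALID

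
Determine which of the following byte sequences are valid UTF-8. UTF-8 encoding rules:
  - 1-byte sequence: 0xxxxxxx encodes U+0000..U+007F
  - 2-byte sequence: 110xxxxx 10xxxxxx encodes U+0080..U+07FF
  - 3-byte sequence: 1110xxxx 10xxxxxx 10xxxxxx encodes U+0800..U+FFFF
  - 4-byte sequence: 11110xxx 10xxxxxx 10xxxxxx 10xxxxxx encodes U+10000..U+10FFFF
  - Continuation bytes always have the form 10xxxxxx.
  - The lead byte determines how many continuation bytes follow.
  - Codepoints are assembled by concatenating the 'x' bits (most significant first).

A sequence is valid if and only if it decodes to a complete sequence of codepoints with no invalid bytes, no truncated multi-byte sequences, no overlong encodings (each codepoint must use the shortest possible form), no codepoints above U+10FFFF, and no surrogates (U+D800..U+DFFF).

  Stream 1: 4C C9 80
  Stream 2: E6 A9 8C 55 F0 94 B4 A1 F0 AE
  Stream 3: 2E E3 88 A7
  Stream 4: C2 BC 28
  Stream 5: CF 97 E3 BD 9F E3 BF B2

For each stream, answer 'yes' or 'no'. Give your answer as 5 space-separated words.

Stream 1: decodes cleanly. VALID
Stream 2: error at byte offset 10. INVALID
Stream 3: decodes cleanly. VALID
Stream 4: decodes cleanly. VALID
Stream 5: decodes cleanly. VALID

Answer: yes no yes yes yes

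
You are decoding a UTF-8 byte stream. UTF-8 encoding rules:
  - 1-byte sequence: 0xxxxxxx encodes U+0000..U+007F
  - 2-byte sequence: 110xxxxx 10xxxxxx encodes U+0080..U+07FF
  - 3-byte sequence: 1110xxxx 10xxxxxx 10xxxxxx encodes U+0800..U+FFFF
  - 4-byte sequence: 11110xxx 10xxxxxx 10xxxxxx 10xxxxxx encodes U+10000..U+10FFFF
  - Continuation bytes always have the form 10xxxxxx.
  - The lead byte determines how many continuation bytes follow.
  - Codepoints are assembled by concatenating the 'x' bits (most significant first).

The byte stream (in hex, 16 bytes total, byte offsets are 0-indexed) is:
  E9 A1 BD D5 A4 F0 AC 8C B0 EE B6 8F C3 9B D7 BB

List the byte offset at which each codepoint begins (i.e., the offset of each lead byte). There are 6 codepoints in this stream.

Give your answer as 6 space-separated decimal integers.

Byte[0]=E9: 3-byte lead, need 2 cont bytes. acc=0x9
Byte[1]=A1: continuation. acc=(acc<<6)|0x21=0x261
Byte[2]=BD: continuation. acc=(acc<<6)|0x3D=0x987D
Completed: cp=U+987D (starts at byte 0)
Byte[3]=D5: 2-byte lead, need 1 cont bytes. acc=0x15
Byte[4]=A4: continuation. acc=(acc<<6)|0x24=0x564
Completed: cp=U+0564 (starts at byte 3)
Byte[5]=F0: 4-byte lead, need 3 cont bytes. acc=0x0
Byte[6]=AC: continuation. acc=(acc<<6)|0x2C=0x2C
Byte[7]=8C: continuation. acc=(acc<<6)|0x0C=0xB0C
Byte[8]=B0: continuation. acc=(acc<<6)|0x30=0x2C330
Completed: cp=U+2C330 (starts at byte 5)
Byte[9]=EE: 3-byte lead, need 2 cont bytes. acc=0xE
Byte[10]=B6: continuation. acc=(acc<<6)|0x36=0x3B6
Byte[11]=8F: continuation. acc=(acc<<6)|0x0F=0xED8F
Completed: cp=U+ED8F (starts at byte 9)
Byte[12]=C3: 2-byte lead, need 1 cont bytes. acc=0x3
Byte[13]=9B: continuation. acc=(acc<<6)|0x1B=0xDB
Completed: cp=U+00DB (starts at byte 12)
Byte[14]=D7: 2-byte lead, need 1 cont bytes. acc=0x17
Byte[15]=BB: continuation. acc=(acc<<6)|0x3B=0x5FB
Completed: cp=U+05FB (starts at byte 14)

Answer: 0 3 5 9 12 14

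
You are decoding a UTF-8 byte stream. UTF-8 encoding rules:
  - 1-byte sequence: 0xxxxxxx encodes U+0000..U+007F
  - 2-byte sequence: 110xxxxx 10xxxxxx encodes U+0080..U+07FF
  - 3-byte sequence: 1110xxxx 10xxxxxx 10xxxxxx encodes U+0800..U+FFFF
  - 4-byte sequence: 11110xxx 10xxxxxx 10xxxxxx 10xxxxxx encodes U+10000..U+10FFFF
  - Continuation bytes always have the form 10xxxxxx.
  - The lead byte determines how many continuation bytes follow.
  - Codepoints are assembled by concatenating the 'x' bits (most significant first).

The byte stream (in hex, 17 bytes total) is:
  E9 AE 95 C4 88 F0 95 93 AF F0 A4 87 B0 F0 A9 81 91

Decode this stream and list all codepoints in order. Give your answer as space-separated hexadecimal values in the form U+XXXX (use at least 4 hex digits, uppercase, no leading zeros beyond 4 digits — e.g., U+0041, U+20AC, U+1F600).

Byte[0]=E9: 3-byte lead, need 2 cont bytes. acc=0x9
Byte[1]=AE: continuation. acc=(acc<<6)|0x2E=0x26E
Byte[2]=95: continuation. acc=(acc<<6)|0x15=0x9B95
Completed: cp=U+9B95 (starts at byte 0)
Byte[3]=C4: 2-byte lead, need 1 cont bytes. acc=0x4
Byte[4]=88: continuation. acc=(acc<<6)|0x08=0x108
Completed: cp=U+0108 (starts at byte 3)
Byte[5]=F0: 4-byte lead, need 3 cont bytes. acc=0x0
Byte[6]=95: continuation. acc=(acc<<6)|0x15=0x15
Byte[7]=93: continuation. acc=(acc<<6)|0x13=0x553
Byte[8]=AF: continuation. acc=(acc<<6)|0x2F=0x154EF
Completed: cp=U+154EF (starts at byte 5)
Byte[9]=F0: 4-byte lead, need 3 cont bytes. acc=0x0
Byte[10]=A4: continuation. acc=(acc<<6)|0x24=0x24
Byte[11]=87: continuation. acc=(acc<<6)|0x07=0x907
Byte[12]=B0: continuation. acc=(acc<<6)|0x30=0x241F0
Completed: cp=U+241F0 (starts at byte 9)
Byte[13]=F0: 4-byte lead, need 3 cont bytes. acc=0x0
Byte[14]=A9: continuation. acc=(acc<<6)|0x29=0x29
Byte[15]=81: continuation. acc=(acc<<6)|0x01=0xA41
Byte[16]=91: continuation. acc=(acc<<6)|0x11=0x29051
Completed: cp=U+29051 (starts at byte 13)

Answer: U+9B95 U+0108 U+154EF U+241F0 U+29051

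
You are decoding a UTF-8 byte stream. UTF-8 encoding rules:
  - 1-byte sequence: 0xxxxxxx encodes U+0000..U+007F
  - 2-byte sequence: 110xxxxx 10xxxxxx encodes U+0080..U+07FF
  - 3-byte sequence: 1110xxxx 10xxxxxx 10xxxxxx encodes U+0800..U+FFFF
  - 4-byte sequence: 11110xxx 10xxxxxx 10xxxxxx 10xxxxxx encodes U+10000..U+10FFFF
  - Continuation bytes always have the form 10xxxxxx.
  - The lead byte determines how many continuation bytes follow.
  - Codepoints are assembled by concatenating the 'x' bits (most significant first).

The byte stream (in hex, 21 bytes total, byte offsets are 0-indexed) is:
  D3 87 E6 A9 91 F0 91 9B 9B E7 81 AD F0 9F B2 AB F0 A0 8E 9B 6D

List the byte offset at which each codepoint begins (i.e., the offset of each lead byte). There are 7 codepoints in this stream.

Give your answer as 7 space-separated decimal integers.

Answer: 0 2 5 9 12 16 20

Derivation:
Byte[0]=D3: 2-byte lead, need 1 cont bytes. acc=0x13
Byte[1]=87: continuation. acc=(acc<<6)|0x07=0x4C7
Completed: cp=U+04C7 (starts at byte 0)
Byte[2]=E6: 3-byte lead, need 2 cont bytes. acc=0x6
Byte[3]=A9: continuation. acc=(acc<<6)|0x29=0x1A9
Byte[4]=91: continuation. acc=(acc<<6)|0x11=0x6A51
Completed: cp=U+6A51 (starts at byte 2)
Byte[5]=F0: 4-byte lead, need 3 cont bytes. acc=0x0
Byte[6]=91: continuation. acc=(acc<<6)|0x11=0x11
Byte[7]=9B: continuation. acc=(acc<<6)|0x1B=0x45B
Byte[8]=9B: continuation. acc=(acc<<6)|0x1B=0x116DB
Completed: cp=U+116DB (starts at byte 5)
Byte[9]=E7: 3-byte lead, need 2 cont bytes. acc=0x7
Byte[10]=81: continuation. acc=(acc<<6)|0x01=0x1C1
Byte[11]=AD: continuation. acc=(acc<<6)|0x2D=0x706D
Completed: cp=U+706D (starts at byte 9)
Byte[12]=F0: 4-byte lead, need 3 cont bytes. acc=0x0
Byte[13]=9F: continuation. acc=(acc<<6)|0x1F=0x1F
Byte[14]=B2: continuation. acc=(acc<<6)|0x32=0x7F2
Byte[15]=AB: continuation. acc=(acc<<6)|0x2B=0x1FCAB
Completed: cp=U+1FCAB (starts at byte 12)
Byte[16]=F0: 4-byte lead, need 3 cont bytes. acc=0x0
Byte[17]=A0: continuation. acc=(acc<<6)|0x20=0x20
Byte[18]=8E: continuation. acc=(acc<<6)|0x0E=0x80E
Byte[19]=9B: continuation. acc=(acc<<6)|0x1B=0x2039B
Completed: cp=U+2039B (starts at byte 16)
Byte[20]=6D: 1-byte ASCII. cp=U+006D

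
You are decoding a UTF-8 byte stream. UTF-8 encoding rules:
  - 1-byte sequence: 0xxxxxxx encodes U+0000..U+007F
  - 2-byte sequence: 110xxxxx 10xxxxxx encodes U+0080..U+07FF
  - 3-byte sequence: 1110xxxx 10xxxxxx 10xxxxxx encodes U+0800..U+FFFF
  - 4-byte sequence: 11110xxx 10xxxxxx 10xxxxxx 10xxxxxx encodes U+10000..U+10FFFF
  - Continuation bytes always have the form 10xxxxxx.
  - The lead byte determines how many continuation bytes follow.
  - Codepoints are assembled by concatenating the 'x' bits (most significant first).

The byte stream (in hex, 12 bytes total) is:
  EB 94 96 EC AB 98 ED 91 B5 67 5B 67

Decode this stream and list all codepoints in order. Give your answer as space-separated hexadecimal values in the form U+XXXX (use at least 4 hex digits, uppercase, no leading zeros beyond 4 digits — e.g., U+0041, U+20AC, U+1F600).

Answer: U+B516 U+CAD8 U+D475 U+0067 U+005B U+0067

Derivation:
Byte[0]=EB: 3-byte lead, need 2 cont bytes. acc=0xB
Byte[1]=94: continuation. acc=(acc<<6)|0x14=0x2D4
Byte[2]=96: continuation. acc=(acc<<6)|0x16=0xB516
Completed: cp=U+B516 (starts at byte 0)
Byte[3]=EC: 3-byte lead, need 2 cont bytes. acc=0xC
Byte[4]=AB: continuation. acc=(acc<<6)|0x2B=0x32B
Byte[5]=98: continuation. acc=(acc<<6)|0x18=0xCAD8
Completed: cp=U+CAD8 (starts at byte 3)
Byte[6]=ED: 3-byte lead, need 2 cont bytes. acc=0xD
Byte[7]=91: continuation. acc=(acc<<6)|0x11=0x351
Byte[8]=B5: continuation. acc=(acc<<6)|0x35=0xD475
Completed: cp=U+D475 (starts at byte 6)
Byte[9]=67: 1-byte ASCII. cp=U+0067
Byte[10]=5B: 1-byte ASCII. cp=U+005B
Byte[11]=67: 1-byte ASCII. cp=U+0067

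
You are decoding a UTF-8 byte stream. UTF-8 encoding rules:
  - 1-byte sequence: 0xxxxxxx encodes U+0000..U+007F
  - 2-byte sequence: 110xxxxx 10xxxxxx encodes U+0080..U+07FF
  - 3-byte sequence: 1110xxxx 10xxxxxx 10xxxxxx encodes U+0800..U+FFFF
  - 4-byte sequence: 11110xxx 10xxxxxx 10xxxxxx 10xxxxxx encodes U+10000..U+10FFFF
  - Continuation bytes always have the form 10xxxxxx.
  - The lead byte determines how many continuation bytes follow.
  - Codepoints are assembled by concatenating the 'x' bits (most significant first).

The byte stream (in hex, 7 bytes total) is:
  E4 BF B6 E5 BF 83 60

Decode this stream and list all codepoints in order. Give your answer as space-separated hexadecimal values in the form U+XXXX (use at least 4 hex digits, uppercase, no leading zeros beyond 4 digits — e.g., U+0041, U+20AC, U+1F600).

Answer: U+4FF6 U+5FC3 U+0060

Derivation:
Byte[0]=E4: 3-byte lead, need 2 cont bytes. acc=0x4
Byte[1]=BF: continuation. acc=(acc<<6)|0x3F=0x13F
Byte[2]=B6: continuation. acc=(acc<<6)|0x36=0x4FF6
Completed: cp=U+4FF6 (starts at byte 0)
Byte[3]=E5: 3-byte lead, need 2 cont bytes. acc=0x5
Byte[4]=BF: continuation. acc=(acc<<6)|0x3F=0x17F
Byte[5]=83: continuation. acc=(acc<<6)|0x03=0x5FC3
Completed: cp=U+5FC3 (starts at byte 3)
Byte[6]=60: 1-byte ASCII. cp=U+0060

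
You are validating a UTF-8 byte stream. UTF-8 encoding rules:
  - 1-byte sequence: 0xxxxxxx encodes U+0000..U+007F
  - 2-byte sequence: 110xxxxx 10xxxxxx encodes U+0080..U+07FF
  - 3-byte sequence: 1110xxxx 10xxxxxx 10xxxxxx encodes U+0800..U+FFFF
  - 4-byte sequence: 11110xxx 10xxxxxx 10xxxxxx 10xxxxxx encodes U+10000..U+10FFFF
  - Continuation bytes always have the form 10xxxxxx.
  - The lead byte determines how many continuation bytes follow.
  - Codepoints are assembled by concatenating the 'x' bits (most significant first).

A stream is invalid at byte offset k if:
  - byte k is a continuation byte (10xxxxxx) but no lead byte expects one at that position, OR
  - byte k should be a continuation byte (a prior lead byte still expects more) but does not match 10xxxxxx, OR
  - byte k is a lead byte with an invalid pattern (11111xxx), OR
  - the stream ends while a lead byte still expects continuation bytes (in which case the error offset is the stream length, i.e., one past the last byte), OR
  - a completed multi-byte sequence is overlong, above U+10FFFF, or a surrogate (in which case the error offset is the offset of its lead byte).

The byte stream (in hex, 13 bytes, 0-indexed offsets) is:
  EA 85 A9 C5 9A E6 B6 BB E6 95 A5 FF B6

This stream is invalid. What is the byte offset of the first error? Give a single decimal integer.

Byte[0]=EA: 3-byte lead, need 2 cont bytes. acc=0xA
Byte[1]=85: continuation. acc=(acc<<6)|0x05=0x285
Byte[2]=A9: continuation. acc=(acc<<6)|0x29=0xA169
Completed: cp=U+A169 (starts at byte 0)
Byte[3]=C5: 2-byte lead, need 1 cont bytes. acc=0x5
Byte[4]=9A: continuation. acc=(acc<<6)|0x1A=0x15A
Completed: cp=U+015A (starts at byte 3)
Byte[5]=E6: 3-byte lead, need 2 cont bytes. acc=0x6
Byte[6]=B6: continuation. acc=(acc<<6)|0x36=0x1B6
Byte[7]=BB: continuation. acc=(acc<<6)|0x3B=0x6DBB
Completed: cp=U+6DBB (starts at byte 5)
Byte[8]=E6: 3-byte lead, need 2 cont bytes. acc=0x6
Byte[9]=95: continuation. acc=(acc<<6)|0x15=0x195
Byte[10]=A5: continuation. acc=(acc<<6)|0x25=0x6565
Completed: cp=U+6565 (starts at byte 8)
Byte[11]=FF: INVALID lead byte (not 0xxx/110x/1110/11110)

Answer: 11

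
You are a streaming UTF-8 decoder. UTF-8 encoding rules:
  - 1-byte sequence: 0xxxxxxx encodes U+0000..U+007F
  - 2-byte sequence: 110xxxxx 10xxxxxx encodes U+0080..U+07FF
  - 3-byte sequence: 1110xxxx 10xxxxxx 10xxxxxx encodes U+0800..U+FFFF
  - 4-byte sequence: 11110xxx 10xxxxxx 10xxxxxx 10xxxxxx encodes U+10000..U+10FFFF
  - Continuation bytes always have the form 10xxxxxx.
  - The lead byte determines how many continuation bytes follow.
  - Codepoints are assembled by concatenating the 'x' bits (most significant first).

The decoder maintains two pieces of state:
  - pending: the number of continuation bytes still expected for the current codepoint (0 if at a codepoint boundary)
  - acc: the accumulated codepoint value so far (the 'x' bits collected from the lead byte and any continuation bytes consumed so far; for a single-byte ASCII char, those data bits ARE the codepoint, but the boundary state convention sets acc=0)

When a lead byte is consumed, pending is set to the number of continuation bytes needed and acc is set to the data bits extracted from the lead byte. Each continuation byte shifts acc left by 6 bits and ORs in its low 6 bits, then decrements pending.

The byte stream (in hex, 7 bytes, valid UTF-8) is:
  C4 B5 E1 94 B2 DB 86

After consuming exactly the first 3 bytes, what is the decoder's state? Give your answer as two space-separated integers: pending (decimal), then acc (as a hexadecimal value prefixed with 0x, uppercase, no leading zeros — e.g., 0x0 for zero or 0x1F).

Byte[0]=C4: 2-byte lead. pending=1, acc=0x4
Byte[1]=B5: continuation. acc=(acc<<6)|0x35=0x135, pending=0
Byte[2]=E1: 3-byte lead. pending=2, acc=0x1

Answer: 2 0x1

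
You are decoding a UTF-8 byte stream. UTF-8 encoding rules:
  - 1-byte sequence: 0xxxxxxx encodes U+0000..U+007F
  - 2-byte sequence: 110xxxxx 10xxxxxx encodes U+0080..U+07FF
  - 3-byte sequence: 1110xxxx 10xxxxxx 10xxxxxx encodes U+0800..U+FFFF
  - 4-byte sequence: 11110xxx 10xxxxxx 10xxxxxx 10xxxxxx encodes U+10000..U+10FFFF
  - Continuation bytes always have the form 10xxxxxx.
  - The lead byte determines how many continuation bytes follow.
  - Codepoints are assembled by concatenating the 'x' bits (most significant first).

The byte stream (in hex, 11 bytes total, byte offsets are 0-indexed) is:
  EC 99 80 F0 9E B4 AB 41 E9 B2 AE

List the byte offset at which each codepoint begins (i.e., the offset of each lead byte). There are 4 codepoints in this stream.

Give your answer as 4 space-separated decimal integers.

Byte[0]=EC: 3-byte lead, need 2 cont bytes. acc=0xC
Byte[1]=99: continuation. acc=(acc<<6)|0x19=0x319
Byte[2]=80: continuation. acc=(acc<<6)|0x00=0xC640
Completed: cp=U+C640 (starts at byte 0)
Byte[3]=F0: 4-byte lead, need 3 cont bytes. acc=0x0
Byte[4]=9E: continuation. acc=(acc<<6)|0x1E=0x1E
Byte[5]=B4: continuation. acc=(acc<<6)|0x34=0x7B4
Byte[6]=AB: continuation. acc=(acc<<6)|0x2B=0x1ED2B
Completed: cp=U+1ED2B (starts at byte 3)
Byte[7]=41: 1-byte ASCII. cp=U+0041
Byte[8]=E9: 3-byte lead, need 2 cont bytes. acc=0x9
Byte[9]=B2: continuation. acc=(acc<<6)|0x32=0x272
Byte[10]=AE: continuation. acc=(acc<<6)|0x2E=0x9CAE
Completed: cp=U+9CAE (starts at byte 8)

Answer: 0 3 7 8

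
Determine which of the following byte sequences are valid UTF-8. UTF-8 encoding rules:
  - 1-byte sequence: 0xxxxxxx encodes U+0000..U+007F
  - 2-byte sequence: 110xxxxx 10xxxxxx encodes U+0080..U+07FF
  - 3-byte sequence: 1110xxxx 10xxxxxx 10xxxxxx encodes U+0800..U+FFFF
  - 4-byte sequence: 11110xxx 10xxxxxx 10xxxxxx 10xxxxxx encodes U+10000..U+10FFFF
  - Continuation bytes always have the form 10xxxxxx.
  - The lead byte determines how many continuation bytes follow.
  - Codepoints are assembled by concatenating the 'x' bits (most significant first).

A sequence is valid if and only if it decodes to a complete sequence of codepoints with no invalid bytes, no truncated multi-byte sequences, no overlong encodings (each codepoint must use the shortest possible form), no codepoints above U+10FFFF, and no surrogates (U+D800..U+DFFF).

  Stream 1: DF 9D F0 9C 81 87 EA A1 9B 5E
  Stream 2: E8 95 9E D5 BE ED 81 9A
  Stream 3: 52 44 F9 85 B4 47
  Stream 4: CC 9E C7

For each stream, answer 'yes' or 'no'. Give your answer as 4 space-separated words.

Stream 1: decodes cleanly. VALID
Stream 2: decodes cleanly. VALID
Stream 3: error at byte offset 2. INVALID
Stream 4: error at byte offset 3. INVALID

Answer: yes yes no no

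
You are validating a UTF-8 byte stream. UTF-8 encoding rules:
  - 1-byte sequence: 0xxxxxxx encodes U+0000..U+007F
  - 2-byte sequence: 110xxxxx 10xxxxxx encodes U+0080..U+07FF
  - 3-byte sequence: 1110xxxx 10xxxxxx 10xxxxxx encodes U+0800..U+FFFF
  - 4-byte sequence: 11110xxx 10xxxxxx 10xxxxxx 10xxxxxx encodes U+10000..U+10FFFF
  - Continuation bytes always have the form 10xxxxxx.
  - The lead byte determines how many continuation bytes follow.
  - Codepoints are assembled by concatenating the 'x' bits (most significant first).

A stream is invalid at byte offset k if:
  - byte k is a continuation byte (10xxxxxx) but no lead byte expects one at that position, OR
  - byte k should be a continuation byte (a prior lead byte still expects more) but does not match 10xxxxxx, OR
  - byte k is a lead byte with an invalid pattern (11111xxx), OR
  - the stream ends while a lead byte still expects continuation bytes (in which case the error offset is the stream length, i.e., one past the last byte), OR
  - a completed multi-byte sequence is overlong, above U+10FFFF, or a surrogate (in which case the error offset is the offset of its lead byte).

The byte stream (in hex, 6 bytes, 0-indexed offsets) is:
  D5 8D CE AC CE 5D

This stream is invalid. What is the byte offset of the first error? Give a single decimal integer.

Answer: 5

Derivation:
Byte[0]=D5: 2-byte lead, need 1 cont bytes. acc=0x15
Byte[1]=8D: continuation. acc=(acc<<6)|0x0D=0x54D
Completed: cp=U+054D (starts at byte 0)
Byte[2]=CE: 2-byte lead, need 1 cont bytes. acc=0xE
Byte[3]=AC: continuation. acc=(acc<<6)|0x2C=0x3AC
Completed: cp=U+03AC (starts at byte 2)
Byte[4]=CE: 2-byte lead, need 1 cont bytes. acc=0xE
Byte[5]=5D: expected 10xxxxxx continuation. INVALID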